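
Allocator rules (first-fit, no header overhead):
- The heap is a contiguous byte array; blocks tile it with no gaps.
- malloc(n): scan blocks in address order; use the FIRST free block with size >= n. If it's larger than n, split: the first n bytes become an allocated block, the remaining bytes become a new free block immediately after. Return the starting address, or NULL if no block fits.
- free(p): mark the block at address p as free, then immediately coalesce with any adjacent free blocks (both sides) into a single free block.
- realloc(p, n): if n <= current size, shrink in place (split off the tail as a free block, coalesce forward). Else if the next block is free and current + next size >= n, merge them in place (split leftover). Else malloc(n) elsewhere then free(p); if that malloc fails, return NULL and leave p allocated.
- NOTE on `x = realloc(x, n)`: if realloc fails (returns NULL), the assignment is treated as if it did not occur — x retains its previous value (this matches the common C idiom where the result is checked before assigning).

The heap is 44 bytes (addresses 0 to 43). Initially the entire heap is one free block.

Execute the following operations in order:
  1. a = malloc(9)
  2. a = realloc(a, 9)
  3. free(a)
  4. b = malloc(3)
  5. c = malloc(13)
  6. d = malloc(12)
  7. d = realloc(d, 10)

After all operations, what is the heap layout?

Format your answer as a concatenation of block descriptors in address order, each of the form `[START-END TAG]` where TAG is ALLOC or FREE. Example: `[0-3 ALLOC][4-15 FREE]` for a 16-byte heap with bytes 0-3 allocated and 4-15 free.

Op 1: a = malloc(9) -> a = 0; heap: [0-8 ALLOC][9-43 FREE]
Op 2: a = realloc(a, 9) -> a = 0; heap: [0-8 ALLOC][9-43 FREE]
Op 3: free(a) -> (freed a); heap: [0-43 FREE]
Op 4: b = malloc(3) -> b = 0; heap: [0-2 ALLOC][3-43 FREE]
Op 5: c = malloc(13) -> c = 3; heap: [0-2 ALLOC][3-15 ALLOC][16-43 FREE]
Op 6: d = malloc(12) -> d = 16; heap: [0-2 ALLOC][3-15 ALLOC][16-27 ALLOC][28-43 FREE]
Op 7: d = realloc(d, 10) -> d = 16; heap: [0-2 ALLOC][3-15 ALLOC][16-25 ALLOC][26-43 FREE]

Answer: [0-2 ALLOC][3-15 ALLOC][16-25 ALLOC][26-43 FREE]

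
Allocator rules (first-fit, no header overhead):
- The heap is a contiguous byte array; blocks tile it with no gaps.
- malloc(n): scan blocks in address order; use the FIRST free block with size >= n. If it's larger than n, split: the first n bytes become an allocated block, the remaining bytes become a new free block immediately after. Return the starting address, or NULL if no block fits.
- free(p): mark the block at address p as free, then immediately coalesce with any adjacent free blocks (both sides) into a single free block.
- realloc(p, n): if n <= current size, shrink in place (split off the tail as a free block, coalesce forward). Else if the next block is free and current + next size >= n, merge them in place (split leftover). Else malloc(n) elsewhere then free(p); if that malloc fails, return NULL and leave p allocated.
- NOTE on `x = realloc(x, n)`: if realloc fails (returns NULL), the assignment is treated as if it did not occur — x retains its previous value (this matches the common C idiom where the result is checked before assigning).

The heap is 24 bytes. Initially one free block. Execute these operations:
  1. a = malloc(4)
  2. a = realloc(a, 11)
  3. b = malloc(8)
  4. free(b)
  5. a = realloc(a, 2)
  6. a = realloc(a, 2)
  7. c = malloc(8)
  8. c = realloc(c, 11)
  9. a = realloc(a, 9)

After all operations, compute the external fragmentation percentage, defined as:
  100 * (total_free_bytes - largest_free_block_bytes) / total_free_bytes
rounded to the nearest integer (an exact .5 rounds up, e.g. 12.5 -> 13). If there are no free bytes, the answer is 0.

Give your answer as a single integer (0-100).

Answer: 50

Derivation:
Op 1: a = malloc(4) -> a = 0; heap: [0-3 ALLOC][4-23 FREE]
Op 2: a = realloc(a, 11) -> a = 0; heap: [0-10 ALLOC][11-23 FREE]
Op 3: b = malloc(8) -> b = 11; heap: [0-10 ALLOC][11-18 ALLOC][19-23 FREE]
Op 4: free(b) -> (freed b); heap: [0-10 ALLOC][11-23 FREE]
Op 5: a = realloc(a, 2) -> a = 0; heap: [0-1 ALLOC][2-23 FREE]
Op 6: a = realloc(a, 2) -> a = 0; heap: [0-1 ALLOC][2-23 FREE]
Op 7: c = malloc(8) -> c = 2; heap: [0-1 ALLOC][2-9 ALLOC][10-23 FREE]
Op 8: c = realloc(c, 11) -> c = 2; heap: [0-1 ALLOC][2-12 ALLOC][13-23 FREE]
Op 9: a = realloc(a, 9) -> a = 13; heap: [0-1 FREE][2-12 ALLOC][13-21 ALLOC][22-23 FREE]
Free blocks: [2 2] total_free=4 largest=2 -> 100*(4-2)/4 = 200/4 = 50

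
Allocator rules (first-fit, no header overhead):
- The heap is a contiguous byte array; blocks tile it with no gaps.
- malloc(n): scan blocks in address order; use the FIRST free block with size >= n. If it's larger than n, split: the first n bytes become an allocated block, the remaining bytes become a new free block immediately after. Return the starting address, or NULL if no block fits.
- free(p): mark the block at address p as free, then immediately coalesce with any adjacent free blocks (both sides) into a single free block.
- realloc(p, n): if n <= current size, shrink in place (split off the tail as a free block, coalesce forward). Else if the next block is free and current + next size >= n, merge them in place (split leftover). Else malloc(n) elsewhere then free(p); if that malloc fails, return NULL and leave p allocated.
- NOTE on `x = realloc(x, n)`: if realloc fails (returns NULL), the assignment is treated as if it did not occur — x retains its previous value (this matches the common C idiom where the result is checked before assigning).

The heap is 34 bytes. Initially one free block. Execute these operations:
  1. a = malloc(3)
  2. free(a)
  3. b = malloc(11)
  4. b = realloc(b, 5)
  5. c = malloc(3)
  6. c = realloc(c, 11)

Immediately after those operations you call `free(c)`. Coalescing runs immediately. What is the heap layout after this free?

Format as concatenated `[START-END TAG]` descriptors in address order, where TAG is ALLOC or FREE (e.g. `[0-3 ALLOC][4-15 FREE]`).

Answer: [0-4 ALLOC][5-33 FREE]

Derivation:
Op 1: a = malloc(3) -> a = 0; heap: [0-2 ALLOC][3-33 FREE]
Op 2: free(a) -> (freed a); heap: [0-33 FREE]
Op 3: b = malloc(11) -> b = 0; heap: [0-10 ALLOC][11-33 FREE]
Op 4: b = realloc(b, 5) -> b = 0; heap: [0-4 ALLOC][5-33 FREE]
Op 5: c = malloc(3) -> c = 5; heap: [0-4 ALLOC][5-7 ALLOC][8-33 FREE]
Op 6: c = realloc(c, 11) -> c = 5; heap: [0-4 ALLOC][5-15 ALLOC][16-33 FREE]
free(c): c = 5 -> block [5-15 ALLOC]; mark free, coalesce with adjacent free neighbors -> [0-4 ALLOC][5-33 FREE]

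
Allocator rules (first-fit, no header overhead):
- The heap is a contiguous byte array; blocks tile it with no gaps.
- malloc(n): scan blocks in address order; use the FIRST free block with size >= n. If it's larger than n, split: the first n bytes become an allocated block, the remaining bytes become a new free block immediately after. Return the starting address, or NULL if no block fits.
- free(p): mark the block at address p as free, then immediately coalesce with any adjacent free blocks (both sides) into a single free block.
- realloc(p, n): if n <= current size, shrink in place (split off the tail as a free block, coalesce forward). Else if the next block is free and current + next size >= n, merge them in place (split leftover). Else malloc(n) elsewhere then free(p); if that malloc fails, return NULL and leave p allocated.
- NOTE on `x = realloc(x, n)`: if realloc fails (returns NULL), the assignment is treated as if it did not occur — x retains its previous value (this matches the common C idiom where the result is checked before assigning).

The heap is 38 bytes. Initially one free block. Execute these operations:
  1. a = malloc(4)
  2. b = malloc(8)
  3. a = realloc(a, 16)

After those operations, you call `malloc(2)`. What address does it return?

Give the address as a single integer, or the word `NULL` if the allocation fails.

Op 1: a = malloc(4) -> a = 0; heap: [0-3 ALLOC][4-37 FREE]
Op 2: b = malloc(8) -> b = 4; heap: [0-3 ALLOC][4-11 ALLOC][12-37 FREE]
Op 3: a = realloc(a, 16) -> a = 12; heap: [0-3 FREE][4-11 ALLOC][12-27 ALLOC][28-37 FREE]
malloc(2): first-fit scan over [0-3 FREE][4-11 ALLOC][12-27 ALLOC][28-37 FREE] -> 0

Answer: 0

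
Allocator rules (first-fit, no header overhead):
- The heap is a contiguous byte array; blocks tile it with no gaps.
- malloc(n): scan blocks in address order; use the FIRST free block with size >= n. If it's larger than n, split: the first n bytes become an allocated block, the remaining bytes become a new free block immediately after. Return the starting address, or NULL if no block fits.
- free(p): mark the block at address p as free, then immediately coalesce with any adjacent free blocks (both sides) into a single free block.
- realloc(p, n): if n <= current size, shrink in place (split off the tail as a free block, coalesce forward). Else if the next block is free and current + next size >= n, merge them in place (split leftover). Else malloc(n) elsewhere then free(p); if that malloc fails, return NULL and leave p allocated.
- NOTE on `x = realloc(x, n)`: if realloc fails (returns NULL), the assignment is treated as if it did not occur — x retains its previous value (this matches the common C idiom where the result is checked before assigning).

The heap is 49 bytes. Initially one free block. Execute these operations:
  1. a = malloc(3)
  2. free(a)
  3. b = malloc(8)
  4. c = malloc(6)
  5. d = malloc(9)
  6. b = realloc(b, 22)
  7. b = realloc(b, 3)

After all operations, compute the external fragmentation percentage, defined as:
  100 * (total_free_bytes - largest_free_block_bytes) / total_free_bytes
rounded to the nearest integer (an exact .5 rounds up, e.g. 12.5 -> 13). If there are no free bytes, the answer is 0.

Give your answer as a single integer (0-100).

Answer: 26

Derivation:
Op 1: a = malloc(3) -> a = 0; heap: [0-2 ALLOC][3-48 FREE]
Op 2: free(a) -> (freed a); heap: [0-48 FREE]
Op 3: b = malloc(8) -> b = 0; heap: [0-7 ALLOC][8-48 FREE]
Op 4: c = malloc(6) -> c = 8; heap: [0-7 ALLOC][8-13 ALLOC][14-48 FREE]
Op 5: d = malloc(9) -> d = 14; heap: [0-7 ALLOC][8-13 ALLOC][14-22 ALLOC][23-48 FREE]
Op 6: b = realloc(b, 22) -> b = 23; heap: [0-7 FREE][8-13 ALLOC][14-22 ALLOC][23-44 ALLOC][45-48 FREE]
Op 7: b = realloc(b, 3) -> b = 23; heap: [0-7 FREE][8-13 ALLOC][14-22 ALLOC][23-25 ALLOC][26-48 FREE]
Free blocks: [8 23] total_free=31 largest=23 -> 100*(31-23)/31 = 800/31 ≈ 25.806 -> rounds to 26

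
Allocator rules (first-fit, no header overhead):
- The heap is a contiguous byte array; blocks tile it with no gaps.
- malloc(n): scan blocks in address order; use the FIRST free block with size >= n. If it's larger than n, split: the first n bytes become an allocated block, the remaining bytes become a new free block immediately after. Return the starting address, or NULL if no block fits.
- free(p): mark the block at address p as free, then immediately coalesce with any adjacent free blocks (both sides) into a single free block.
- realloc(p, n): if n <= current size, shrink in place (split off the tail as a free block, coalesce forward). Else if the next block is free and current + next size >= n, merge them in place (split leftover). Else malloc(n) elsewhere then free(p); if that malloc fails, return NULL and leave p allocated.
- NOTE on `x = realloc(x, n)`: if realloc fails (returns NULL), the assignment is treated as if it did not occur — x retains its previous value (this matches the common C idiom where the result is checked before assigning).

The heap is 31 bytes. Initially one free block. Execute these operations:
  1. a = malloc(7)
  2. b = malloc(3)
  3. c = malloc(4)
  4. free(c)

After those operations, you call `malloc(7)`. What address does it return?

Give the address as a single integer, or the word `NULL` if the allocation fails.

Answer: 10

Derivation:
Op 1: a = malloc(7) -> a = 0; heap: [0-6 ALLOC][7-30 FREE]
Op 2: b = malloc(3) -> b = 7; heap: [0-6 ALLOC][7-9 ALLOC][10-30 FREE]
Op 3: c = malloc(4) -> c = 10; heap: [0-6 ALLOC][7-9 ALLOC][10-13 ALLOC][14-30 FREE]
Op 4: free(c) -> (freed c); heap: [0-6 ALLOC][7-9 ALLOC][10-30 FREE]
malloc(7): first-fit scan over [0-6 ALLOC][7-9 ALLOC][10-30 FREE] -> 10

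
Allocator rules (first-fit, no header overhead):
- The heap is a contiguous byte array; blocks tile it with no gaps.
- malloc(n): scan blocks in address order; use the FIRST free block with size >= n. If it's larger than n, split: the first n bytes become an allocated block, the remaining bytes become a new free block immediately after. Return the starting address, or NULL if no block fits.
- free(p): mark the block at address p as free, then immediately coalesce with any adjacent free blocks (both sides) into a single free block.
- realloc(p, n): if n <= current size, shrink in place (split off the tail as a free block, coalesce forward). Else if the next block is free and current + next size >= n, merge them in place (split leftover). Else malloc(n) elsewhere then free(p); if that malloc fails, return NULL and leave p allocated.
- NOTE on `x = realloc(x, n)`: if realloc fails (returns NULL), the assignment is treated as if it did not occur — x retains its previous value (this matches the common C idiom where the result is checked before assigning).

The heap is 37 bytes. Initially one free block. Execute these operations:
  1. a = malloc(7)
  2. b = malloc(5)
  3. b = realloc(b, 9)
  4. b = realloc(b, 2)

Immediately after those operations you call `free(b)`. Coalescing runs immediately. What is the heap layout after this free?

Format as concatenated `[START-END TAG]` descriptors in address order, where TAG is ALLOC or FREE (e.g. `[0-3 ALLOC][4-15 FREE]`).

Op 1: a = malloc(7) -> a = 0; heap: [0-6 ALLOC][7-36 FREE]
Op 2: b = malloc(5) -> b = 7; heap: [0-6 ALLOC][7-11 ALLOC][12-36 FREE]
Op 3: b = realloc(b, 9) -> b = 7; heap: [0-6 ALLOC][7-15 ALLOC][16-36 FREE]
Op 4: b = realloc(b, 2) -> b = 7; heap: [0-6 ALLOC][7-8 ALLOC][9-36 FREE]
free(b): b = 7 -> block [7-8 ALLOC]; mark free, coalesce with adjacent free neighbors -> [0-6 ALLOC][7-36 FREE]

Answer: [0-6 ALLOC][7-36 FREE]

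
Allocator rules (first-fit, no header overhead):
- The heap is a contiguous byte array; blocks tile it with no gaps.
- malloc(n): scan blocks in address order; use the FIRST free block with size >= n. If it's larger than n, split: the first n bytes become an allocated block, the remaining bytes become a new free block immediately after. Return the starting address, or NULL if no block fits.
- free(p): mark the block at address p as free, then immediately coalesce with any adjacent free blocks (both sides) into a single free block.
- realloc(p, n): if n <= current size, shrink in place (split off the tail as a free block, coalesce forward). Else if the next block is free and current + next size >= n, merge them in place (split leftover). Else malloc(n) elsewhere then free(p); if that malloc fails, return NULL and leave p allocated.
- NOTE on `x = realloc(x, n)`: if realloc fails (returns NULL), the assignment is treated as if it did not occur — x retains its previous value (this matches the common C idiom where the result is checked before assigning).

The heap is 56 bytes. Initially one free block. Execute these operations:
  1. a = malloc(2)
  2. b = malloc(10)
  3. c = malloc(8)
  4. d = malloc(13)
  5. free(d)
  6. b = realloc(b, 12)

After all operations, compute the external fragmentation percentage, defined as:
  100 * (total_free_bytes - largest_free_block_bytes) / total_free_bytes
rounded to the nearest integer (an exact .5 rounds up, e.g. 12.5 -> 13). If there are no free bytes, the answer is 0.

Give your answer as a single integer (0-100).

Op 1: a = malloc(2) -> a = 0; heap: [0-1 ALLOC][2-55 FREE]
Op 2: b = malloc(10) -> b = 2; heap: [0-1 ALLOC][2-11 ALLOC][12-55 FREE]
Op 3: c = malloc(8) -> c = 12; heap: [0-1 ALLOC][2-11 ALLOC][12-19 ALLOC][20-55 FREE]
Op 4: d = malloc(13) -> d = 20; heap: [0-1 ALLOC][2-11 ALLOC][12-19 ALLOC][20-32 ALLOC][33-55 FREE]
Op 5: free(d) -> (freed d); heap: [0-1 ALLOC][2-11 ALLOC][12-19 ALLOC][20-55 FREE]
Op 6: b = realloc(b, 12) -> b = 20; heap: [0-1 ALLOC][2-11 FREE][12-19 ALLOC][20-31 ALLOC][32-55 FREE]
Free blocks: [10 24] total_free=34 largest=24 -> 100*(34-24)/34 = 1000/34 ≈ 29.412 -> rounds to 29

Answer: 29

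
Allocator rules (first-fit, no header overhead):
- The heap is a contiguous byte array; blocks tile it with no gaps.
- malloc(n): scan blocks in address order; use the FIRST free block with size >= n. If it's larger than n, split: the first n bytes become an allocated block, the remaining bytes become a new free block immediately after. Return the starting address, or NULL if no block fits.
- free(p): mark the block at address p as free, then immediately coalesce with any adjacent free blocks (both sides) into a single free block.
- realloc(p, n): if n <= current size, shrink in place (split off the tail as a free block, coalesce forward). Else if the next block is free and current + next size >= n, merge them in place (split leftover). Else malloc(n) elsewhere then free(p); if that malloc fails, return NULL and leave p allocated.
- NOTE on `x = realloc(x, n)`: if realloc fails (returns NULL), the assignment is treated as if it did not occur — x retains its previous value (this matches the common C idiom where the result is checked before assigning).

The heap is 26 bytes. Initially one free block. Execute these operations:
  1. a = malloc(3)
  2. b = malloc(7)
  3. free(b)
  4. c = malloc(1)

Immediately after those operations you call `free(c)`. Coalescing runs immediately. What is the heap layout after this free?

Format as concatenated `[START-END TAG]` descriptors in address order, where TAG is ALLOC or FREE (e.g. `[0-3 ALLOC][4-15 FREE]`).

Op 1: a = malloc(3) -> a = 0; heap: [0-2 ALLOC][3-25 FREE]
Op 2: b = malloc(7) -> b = 3; heap: [0-2 ALLOC][3-9 ALLOC][10-25 FREE]
Op 3: free(b) -> (freed b); heap: [0-2 ALLOC][3-25 FREE]
Op 4: c = malloc(1) -> c = 3; heap: [0-2 ALLOC][3-3 ALLOC][4-25 FREE]
free(c): c = 3 -> block [3-3 ALLOC]; mark free, coalesce with adjacent free neighbors -> [0-2 ALLOC][3-25 FREE]

Answer: [0-2 ALLOC][3-25 FREE]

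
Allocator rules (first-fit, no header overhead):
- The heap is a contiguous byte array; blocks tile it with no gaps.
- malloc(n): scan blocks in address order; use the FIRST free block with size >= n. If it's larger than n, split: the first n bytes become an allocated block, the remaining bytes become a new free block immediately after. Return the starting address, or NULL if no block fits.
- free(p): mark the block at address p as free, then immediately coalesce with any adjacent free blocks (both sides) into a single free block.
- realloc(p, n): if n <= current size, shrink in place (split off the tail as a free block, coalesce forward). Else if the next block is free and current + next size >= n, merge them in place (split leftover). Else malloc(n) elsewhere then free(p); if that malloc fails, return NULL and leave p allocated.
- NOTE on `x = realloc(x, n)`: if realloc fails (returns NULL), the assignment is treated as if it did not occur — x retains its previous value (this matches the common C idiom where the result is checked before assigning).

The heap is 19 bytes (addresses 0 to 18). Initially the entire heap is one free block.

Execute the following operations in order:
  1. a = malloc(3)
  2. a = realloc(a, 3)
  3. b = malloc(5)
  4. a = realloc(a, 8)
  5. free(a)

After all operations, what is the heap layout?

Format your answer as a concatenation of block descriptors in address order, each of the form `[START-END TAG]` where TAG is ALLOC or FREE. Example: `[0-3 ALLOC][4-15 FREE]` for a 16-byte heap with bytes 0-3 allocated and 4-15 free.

Op 1: a = malloc(3) -> a = 0; heap: [0-2 ALLOC][3-18 FREE]
Op 2: a = realloc(a, 3) -> a = 0; heap: [0-2 ALLOC][3-18 FREE]
Op 3: b = malloc(5) -> b = 3; heap: [0-2 ALLOC][3-7 ALLOC][8-18 FREE]
Op 4: a = realloc(a, 8) -> a = 8; heap: [0-2 FREE][3-7 ALLOC][8-15 ALLOC][16-18 FREE]
Op 5: free(a) -> (freed a); heap: [0-2 FREE][3-7 ALLOC][8-18 FREE]

Answer: [0-2 FREE][3-7 ALLOC][8-18 FREE]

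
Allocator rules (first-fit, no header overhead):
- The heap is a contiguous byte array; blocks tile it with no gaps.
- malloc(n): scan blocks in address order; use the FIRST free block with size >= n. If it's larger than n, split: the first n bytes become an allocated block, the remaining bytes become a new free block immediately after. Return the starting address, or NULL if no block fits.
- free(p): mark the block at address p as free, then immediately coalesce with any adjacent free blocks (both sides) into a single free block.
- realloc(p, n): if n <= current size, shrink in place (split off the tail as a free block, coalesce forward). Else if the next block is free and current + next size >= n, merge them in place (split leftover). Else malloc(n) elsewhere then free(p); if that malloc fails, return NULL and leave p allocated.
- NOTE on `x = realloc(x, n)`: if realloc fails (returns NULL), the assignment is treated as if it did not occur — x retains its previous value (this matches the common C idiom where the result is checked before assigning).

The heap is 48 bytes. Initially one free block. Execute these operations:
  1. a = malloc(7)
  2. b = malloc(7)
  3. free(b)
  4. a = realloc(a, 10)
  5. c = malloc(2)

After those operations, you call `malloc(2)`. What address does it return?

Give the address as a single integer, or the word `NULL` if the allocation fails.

Op 1: a = malloc(7) -> a = 0; heap: [0-6 ALLOC][7-47 FREE]
Op 2: b = malloc(7) -> b = 7; heap: [0-6 ALLOC][7-13 ALLOC][14-47 FREE]
Op 3: free(b) -> (freed b); heap: [0-6 ALLOC][7-47 FREE]
Op 4: a = realloc(a, 10) -> a = 0; heap: [0-9 ALLOC][10-47 FREE]
Op 5: c = malloc(2) -> c = 10; heap: [0-9 ALLOC][10-11 ALLOC][12-47 FREE]
malloc(2): first-fit scan over [0-9 ALLOC][10-11 ALLOC][12-47 FREE] -> 12

Answer: 12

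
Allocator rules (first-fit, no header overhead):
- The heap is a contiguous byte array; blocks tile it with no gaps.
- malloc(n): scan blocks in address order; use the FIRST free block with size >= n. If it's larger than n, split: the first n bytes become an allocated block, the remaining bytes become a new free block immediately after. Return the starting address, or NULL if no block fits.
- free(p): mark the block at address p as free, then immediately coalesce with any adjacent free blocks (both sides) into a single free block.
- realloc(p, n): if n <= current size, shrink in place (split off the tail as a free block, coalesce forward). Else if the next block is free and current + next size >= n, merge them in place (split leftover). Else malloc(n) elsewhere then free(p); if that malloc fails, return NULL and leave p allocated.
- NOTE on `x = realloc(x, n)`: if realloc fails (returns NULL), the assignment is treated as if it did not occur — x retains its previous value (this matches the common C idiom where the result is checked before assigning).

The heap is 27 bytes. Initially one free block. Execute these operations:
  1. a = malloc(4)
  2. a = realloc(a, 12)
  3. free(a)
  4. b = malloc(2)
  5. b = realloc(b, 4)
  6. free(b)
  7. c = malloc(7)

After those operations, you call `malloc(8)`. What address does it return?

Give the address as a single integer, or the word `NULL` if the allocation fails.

Op 1: a = malloc(4) -> a = 0; heap: [0-3 ALLOC][4-26 FREE]
Op 2: a = realloc(a, 12) -> a = 0; heap: [0-11 ALLOC][12-26 FREE]
Op 3: free(a) -> (freed a); heap: [0-26 FREE]
Op 4: b = malloc(2) -> b = 0; heap: [0-1 ALLOC][2-26 FREE]
Op 5: b = realloc(b, 4) -> b = 0; heap: [0-3 ALLOC][4-26 FREE]
Op 6: free(b) -> (freed b); heap: [0-26 FREE]
Op 7: c = malloc(7) -> c = 0; heap: [0-6 ALLOC][7-26 FREE]
malloc(8): first-fit scan over [0-6 ALLOC][7-26 FREE] -> 7

Answer: 7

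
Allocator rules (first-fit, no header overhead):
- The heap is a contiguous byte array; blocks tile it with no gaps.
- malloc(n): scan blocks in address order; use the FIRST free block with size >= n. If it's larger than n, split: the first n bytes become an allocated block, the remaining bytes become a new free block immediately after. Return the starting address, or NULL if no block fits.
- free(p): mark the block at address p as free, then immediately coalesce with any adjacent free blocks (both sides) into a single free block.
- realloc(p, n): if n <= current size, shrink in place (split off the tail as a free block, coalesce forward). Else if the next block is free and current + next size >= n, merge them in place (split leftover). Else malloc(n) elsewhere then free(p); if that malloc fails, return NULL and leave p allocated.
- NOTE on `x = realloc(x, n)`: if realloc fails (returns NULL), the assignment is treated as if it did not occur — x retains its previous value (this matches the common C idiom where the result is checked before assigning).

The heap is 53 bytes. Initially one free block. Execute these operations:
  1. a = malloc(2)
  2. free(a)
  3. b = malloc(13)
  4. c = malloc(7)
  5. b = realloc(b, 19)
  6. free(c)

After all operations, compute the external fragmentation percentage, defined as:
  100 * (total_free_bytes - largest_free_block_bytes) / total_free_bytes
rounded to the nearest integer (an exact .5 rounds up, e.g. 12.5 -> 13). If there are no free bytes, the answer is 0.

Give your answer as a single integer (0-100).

Op 1: a = malloc(2) -> a = 0; heap: [0-1 ALLOC][2-52 FREE]
Op 2: free(a) -> (freed a); heap: [0-52 FREE]
Op 3: b = malloc(13) -> b = 0; heap: [0-12 ALLOC][13-52 FREE]
Op 4: c = malloc(7) -> c = 13; heap: [0-12 ALLOC][13-19 ALLOC][20-52 FREE]
Op 5: b = realloc(b, 19) -> b = 20; heap: [0-12 FREE][13-19 ALLOC][20-38 ALLOC][39-52 FREE]
Op 6: free(c) -> (freed c); heap: [0-19 FREE][20-38 ALLOC][39-52 FREE]
Free blocks: [20 14] total_free=34 largest=20 -> 100*(34-20)/34 = 1400/34 ≈ 41.176 -> rounds to 41

Answer: 41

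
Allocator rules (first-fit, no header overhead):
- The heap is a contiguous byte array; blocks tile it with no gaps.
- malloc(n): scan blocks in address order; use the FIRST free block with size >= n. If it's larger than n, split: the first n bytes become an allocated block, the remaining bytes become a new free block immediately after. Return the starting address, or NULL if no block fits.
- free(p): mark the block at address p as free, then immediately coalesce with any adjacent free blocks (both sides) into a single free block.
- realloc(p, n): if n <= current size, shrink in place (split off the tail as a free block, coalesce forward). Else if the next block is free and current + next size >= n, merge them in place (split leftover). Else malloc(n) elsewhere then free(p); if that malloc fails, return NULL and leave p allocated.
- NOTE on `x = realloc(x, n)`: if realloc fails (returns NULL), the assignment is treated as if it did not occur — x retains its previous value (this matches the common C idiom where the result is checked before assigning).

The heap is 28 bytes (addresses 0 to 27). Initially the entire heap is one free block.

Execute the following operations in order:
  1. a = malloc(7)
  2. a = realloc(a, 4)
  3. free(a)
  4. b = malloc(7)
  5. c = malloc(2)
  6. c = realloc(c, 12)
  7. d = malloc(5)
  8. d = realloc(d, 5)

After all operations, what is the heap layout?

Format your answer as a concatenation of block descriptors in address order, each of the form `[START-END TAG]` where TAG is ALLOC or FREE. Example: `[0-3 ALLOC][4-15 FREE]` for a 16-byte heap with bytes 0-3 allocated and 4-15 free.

Op 1: a = malloc(7) -> a = 0; heap: [0-6 ALLOC][7-27 FREE]
Op 2: a = realloc(a, 4) -> a = 0; heap: [0-3 ALLOC][4-27 FREE]
Op 3: free(a) -> (freed a); heap: [0-27 FREE]
Op 4: b = malloc(7) -> b = 0; heap: [0-6 ALLOC][7-27 FREE]
Op 5: c = malloc(2) -> c = 7; heap: [0-6 ALLOC][7-8 ALLOC][9-27 FREE]
Op 6: c = realloc(c, 12) -> c = 7; heap: [0-6 ALLOC][7-18 ALLOC][19-27 FREE]
Op 7: d = malloc(5) -> d = 19; heap: [0-6 ALLOC][7-18 ALLOC][19-23 ALLOC][24-27 FREE]
Op 8: d = realloc(d, 5) -> d = 19; heap: [0-6 ALLOC][7-18 ALLOC][19-23 ALLOC][24-27 FREE]

Answer: [0-6 ALLOC][7-18 ALLOC][19-23 ALLOC][24-27 FREE]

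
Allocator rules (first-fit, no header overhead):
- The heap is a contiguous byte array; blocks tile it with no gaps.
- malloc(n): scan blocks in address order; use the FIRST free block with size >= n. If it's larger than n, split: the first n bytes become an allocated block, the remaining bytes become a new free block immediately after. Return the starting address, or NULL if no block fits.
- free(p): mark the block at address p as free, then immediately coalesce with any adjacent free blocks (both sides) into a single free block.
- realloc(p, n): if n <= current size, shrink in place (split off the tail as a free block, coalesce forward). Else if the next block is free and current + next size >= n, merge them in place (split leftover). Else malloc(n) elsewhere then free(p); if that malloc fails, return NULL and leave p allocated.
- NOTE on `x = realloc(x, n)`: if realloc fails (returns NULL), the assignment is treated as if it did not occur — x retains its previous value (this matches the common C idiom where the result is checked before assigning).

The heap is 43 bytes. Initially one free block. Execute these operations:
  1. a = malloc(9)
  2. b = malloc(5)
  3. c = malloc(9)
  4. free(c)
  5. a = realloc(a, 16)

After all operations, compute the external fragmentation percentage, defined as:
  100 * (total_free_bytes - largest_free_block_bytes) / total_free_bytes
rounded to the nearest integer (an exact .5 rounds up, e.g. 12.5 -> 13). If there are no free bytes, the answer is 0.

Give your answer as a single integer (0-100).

Answer: 41

Derivation:
Op 1: a = malloc(9) -> a = 0; heap: [0-8 ALLOC][9-42 FREE]
Op 2: b = malloc(5) -> b = 9; heap: [0-8 ALLOC][9-13 ALLOC][14-42 FREE]
Op 3: c = malloc(9) -> c = 14; heap: [0-8 ALLOC][9-13 ALLOC][14-22 ALLOC][23-42 FREE]
Op 4: free(c) -> (freed c); heap: [0-8 ALLOC][9-13 ALLOC][14-42 FREE]
Op 5: a = realloc(a, 16) -> a = 14; heap: [0-8 FREE][9-13 ALLOC][14-29 ALLOC][30-42 FREE]
Free blocks: [9 13] total_free=22 largest=13 -> 100*(22-13)/22 = 900/22 ≈ 40.909 -> rounds to 41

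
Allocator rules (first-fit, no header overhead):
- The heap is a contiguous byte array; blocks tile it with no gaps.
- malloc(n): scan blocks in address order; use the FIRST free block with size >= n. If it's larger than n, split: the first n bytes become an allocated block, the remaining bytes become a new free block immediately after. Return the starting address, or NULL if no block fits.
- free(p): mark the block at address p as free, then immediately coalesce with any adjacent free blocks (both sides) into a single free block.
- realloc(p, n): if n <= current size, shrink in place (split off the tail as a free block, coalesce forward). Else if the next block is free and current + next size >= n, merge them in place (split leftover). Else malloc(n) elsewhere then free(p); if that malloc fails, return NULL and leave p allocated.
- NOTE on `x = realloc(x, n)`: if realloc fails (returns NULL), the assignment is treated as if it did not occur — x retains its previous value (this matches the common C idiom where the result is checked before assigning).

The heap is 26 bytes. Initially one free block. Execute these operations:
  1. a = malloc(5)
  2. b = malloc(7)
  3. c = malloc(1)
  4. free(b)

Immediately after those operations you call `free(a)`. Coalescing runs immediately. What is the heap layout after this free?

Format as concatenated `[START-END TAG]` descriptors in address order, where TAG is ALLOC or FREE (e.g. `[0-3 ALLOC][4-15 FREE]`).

Op 1: a = malloc(5) -> a = 0; heap: [0-4 ALLOC][5-25 FREE]
Op 2: b = malloc(7) -> b = 5; heap: [0-4 ALLOC][5-11 ALLOC][12-25 FREE]
Op 3: c = malloc(1) -> c = 12; heap: [0-4 ALLOC][5-11 ALLOC][12-12 ALLOC][13-25 FREE]
Op 4: free(b) -> (freed b); heap: [0-4 ALLOC][5-11 FREE][12-12 ALLOC][13-25 FREE]
free(a): a = 0 -> block [0-4 ALLOC]; mark free, coalesce with adjacent free neighbors -> [0-11 FREE][12-12 ALLOC][13-25 FREE]

Answer: [0-11 FREE][12-12 ALLOC][13-25 FREE]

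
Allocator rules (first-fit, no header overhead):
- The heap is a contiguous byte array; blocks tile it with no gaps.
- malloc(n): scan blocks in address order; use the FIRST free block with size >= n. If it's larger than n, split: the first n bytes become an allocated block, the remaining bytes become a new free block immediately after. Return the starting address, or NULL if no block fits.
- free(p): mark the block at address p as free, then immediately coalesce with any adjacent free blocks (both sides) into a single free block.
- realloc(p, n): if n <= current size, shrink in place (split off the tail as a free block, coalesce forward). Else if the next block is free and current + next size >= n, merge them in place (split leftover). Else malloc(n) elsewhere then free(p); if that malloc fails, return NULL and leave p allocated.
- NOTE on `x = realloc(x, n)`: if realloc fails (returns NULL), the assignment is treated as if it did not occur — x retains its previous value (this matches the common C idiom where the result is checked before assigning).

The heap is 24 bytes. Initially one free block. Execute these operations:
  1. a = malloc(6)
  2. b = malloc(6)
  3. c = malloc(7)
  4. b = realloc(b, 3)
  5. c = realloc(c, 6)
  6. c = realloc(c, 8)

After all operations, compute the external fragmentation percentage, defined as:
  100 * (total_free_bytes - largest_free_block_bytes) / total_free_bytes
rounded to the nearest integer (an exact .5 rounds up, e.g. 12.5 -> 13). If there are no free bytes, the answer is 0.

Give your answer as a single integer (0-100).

Answer: 43

Derivation:
Op 1: a = malloc(6) -> a = 0; heap: [0-5 ALLOC][6-23 FREE]
Op 2: b = malloc(6) -> b = 6; heap: [0-5 ALLOC][6-11 ALLOC][12-23 FREE]
Op 3: c = malloc(7) -> c = 12; heap: [0-5 ALLOC][6-11 ALLOC][12-18 ALLOC][19-23 FREE]
Op 4: b = realloc(b, 3) -> b = 6; heap: [0-5 ALLOC][6-8 ALLOC][9-11 FREE][12-18 ALLOC][19-23 FREE]
Op 5: c = realloc(c, 6) -> c = 12; heap: [0-5 ALLOC][6-8 ALLOC][9-11 FREE][12-17 ALLOC][18-23 FREE]
Op 6: c = realloc(c, 8) -> c = 12; heap: [0-5 ALLOC][6-8 ALLOC][9-11 FREE][12-19 ALLOC][20-23 FREE]
Free blocks: [3 4] total_free=7 largest=4 -> 100*(7-4)/7 = 300/7 ≈ 42.857 -> rounds to 43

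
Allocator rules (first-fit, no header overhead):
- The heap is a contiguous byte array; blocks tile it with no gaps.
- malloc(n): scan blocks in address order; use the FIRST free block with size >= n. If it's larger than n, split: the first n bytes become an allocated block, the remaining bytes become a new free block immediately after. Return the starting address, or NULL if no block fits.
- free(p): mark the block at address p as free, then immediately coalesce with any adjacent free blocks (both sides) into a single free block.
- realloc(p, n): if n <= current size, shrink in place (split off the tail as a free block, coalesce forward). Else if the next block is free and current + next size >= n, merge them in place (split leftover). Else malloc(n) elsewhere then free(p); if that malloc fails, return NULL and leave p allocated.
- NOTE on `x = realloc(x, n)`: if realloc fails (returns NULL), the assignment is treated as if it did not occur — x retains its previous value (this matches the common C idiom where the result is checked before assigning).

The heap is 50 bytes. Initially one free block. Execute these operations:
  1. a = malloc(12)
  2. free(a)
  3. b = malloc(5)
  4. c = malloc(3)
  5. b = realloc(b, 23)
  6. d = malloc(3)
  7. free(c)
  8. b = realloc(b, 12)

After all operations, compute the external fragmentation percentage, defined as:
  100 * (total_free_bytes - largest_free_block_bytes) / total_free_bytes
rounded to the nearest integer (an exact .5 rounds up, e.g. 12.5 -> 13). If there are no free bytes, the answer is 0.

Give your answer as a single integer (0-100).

Answer: 14

Derivation:
Op 1: a = malloc(12) -> a = 0; heap: [0-11 ALLOC][12-49 FREE]
Op 2: free(a) -> (freed a); heap: [0-49 FREE]
Op 3: b = malloc(5) -> b = 0; heap: [0-4 ALLOC][5-49 FREE]
Op 4: c = malloc(3) -> c = 5; heap: [0-4 ALLOC][5-7 ALLOC][8-49 FREE]
Op 5: b = realloc(b, 23) -> b = 8; heap: [0-4 FREE][5-7 ALLOC][8-30 ALLOC][31-49 FREE]
Op 6: d = malloc(3) -> d = 0; heap: [0-2 ALLOC][3-4 FREE][5-7 ALLOC][8-30 ALLOC][31-49 FREE]
Op 7: free(c) -> (freed c); heap: [0-2 ALLOC][3-7 FREE][8-30 ALLOC][31-49 FREE]
Op 8: b = realloc(b, 12) -> b = 8; heap: [0-2 ALLOC][3-7 FREE][8-19 ALLOC][20-49 FREE]
Free blocks: [5 30] total_free=35 largest=30 -> 100*(35-30)/35 = 500/35 ≈ 14.286 -> rounds to 14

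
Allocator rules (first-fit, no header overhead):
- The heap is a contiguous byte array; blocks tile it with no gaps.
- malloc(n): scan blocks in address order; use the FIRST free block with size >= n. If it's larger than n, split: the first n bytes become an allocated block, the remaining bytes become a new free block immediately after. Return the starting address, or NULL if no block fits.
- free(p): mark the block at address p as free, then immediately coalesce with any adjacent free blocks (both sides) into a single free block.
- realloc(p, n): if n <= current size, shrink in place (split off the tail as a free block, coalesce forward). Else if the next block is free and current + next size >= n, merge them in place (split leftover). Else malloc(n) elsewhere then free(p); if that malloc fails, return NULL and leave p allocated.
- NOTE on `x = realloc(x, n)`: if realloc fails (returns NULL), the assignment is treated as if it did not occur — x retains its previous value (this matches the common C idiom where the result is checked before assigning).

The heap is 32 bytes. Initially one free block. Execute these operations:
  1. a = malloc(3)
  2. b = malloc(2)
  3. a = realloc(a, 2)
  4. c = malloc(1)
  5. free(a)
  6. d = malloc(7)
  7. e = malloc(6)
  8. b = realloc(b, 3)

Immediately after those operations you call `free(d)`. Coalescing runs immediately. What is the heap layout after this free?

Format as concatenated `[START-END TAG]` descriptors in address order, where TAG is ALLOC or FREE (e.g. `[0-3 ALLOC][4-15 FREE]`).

Answer: [0-1 FREE][2-2 ALLOC][3-11 FREE][12-17 ALLOC][18-20 ALLOC][21-31 FREE]

Derivation:
Op 1: a = malloc(3) -> a = 0; heap: [0-2 ALLOC][3-31 FREE]
Op 2: b = malloc(2) -> b = 3; heap: [0-2 ALLOC][3-4 ALLOC][5-31 FREE]
Op 3: a = realloc(a, 2) -> a = 0; heap: [0-1 ALLOC][2-2 FREE][3-4 ALLOC][5-31 FREE]
Op 4: c = malloc(1) -> c = 2; heap: [0-1 ALLOC][2-2 ALLOC][3-4 ALLOC][5-31 FREE]
Op 5: free(a) -> (freed a); heap: [0-1 FREE][2-2 ALLOC][3-4 ALLOC][5-31 FREE]
Op 6: d = malloc(7) -> d = 5; heap: [0-1 FREE][2-2 ALLOC][3-4 ALLOC][5-11 ALLOC][12-31 FREE]
Op 7: e = malloc(6) -> e = 12; heap: [0-1 FREE][2-2 ALLOC][3-4 ALLOC][5-11 ALLOC][12-17 ALLOC][18-31 FREE]
Op 8: b = realloc(b, 3) -> b = 18; heap: [0-1 FREE][2-2 ALLOC][3-4 FREE][5-11 ALLOC][12-17 ALLOC][18-20 ALLOC][21-31 FREE]
free(d): d = 5 -> block [5-11 ALLOC]; mark free, coalesce with adjacent free neighbors -> [0-1 FREE][2-2 ALLOC][3-11 FREE][12-17 ALLOC][18-20 ALLOC][21-31 FREE]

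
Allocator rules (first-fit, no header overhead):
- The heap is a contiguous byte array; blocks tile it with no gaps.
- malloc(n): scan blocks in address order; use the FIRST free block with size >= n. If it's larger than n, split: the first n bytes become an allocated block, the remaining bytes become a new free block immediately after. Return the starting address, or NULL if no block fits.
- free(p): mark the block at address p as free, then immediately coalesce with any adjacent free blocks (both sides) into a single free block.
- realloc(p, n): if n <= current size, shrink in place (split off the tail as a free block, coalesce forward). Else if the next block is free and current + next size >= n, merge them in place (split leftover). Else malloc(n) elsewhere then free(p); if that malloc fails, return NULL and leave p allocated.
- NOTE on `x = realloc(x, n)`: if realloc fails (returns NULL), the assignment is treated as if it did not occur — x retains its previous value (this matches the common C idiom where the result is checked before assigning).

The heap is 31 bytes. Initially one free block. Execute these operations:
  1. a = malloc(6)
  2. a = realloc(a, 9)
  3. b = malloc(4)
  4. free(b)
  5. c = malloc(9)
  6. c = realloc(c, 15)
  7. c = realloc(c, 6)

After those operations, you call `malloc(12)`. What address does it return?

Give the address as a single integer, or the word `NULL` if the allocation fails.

Answer: 15

Derivation:
Op 1: a = malloc(6) -> a = 0; heap: [0-5 ALLOC][6-30 FREE]
Op 2: a = realloc(a, 9) -> a = 0; heap: [0-8 ALLOC][9-30 FREE]
Op 3: b = malloc(4) -> b = 9; heap: [0-8 ALLOC][9-12 ALLOC][13-30 FREE]
Op 4: free(b) -> (freed b); heap: [0-8 ALLOC][9-30 FREE]
Op 5: c = malloc(9) -> c = 9; heap: [0-8 ALLOC][9-17 ALLOC][18-30 FREE]
Op 6: c = realloc(c, 15) -> c = 9; heap: [0-8 ALLOC][9-23 ALLOC][24-30 FREE]
Op 7: c = realloc(c, 6) -> c = 9; heap: [0-8 ALLOC][9-14 ALLOC][15-30 FREE]
malloc(12): first-fit scan over [0-8 ALLOC][9-14 ALLOC][15-30 FREE] -> 15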